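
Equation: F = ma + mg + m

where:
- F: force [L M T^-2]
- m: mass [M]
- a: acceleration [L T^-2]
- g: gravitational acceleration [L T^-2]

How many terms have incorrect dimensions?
1

LHS F: [L M T^-2]
- ma: [L M T^-2] ✓
- mg: [L M T^-2] ✓
- m: [M] ✗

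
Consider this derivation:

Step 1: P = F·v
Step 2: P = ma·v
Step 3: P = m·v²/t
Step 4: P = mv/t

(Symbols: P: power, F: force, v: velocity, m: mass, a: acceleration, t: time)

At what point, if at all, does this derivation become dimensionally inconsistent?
Step 4

Step 1: P = F·v → LHS [L^2 M T^-3], RHS [L^2 M T^-3] ✓
Step 2: P = ma·v → LHS [L^2 M T^-3], RHS [L^2 M T^-3] ✓
Step 3: P = m·v²/t → LHS [L^2 M T^-3], RHS [L^2 M T^-3] ✓
Step 4: P = mv/t → LHS [L^2 M T^-3], RHS [L M T^-2] ✗

The first dimensional inconsistency appears in step 4: P = mv/t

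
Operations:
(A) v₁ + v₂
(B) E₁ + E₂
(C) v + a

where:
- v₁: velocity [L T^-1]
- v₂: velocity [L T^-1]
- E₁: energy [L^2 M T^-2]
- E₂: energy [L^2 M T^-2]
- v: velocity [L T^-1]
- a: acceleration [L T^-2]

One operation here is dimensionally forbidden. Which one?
(C) v + a

(A) v₁ + v₂: v₁ [L T^-1] and v₂ [L T^-1] — same dimensions ✓
(B) E₁ + E₂: E₁ [L^2 M T^-2] and E₂ [L^2 M T^-2] — same dimensions ✓
(C) v + a: v [L T^-1] and a [L T^-2] — different dimensions cannot be added/subtracted ✗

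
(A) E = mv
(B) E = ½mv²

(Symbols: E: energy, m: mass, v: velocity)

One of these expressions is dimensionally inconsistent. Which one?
(A)

(A) E = mv: LHS [L^2 M T^-2], RHS [L M T^-1] ✗
(B) E = ½mv²: LHS [L^2 M T^-2], RHS [L^2 M T^-2] ✓

Expression (A) E = mv is dimensionally incorrect.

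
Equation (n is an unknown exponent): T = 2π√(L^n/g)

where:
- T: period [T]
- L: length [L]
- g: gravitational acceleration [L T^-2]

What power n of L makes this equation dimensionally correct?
n = 1

T has dimensions [T]; L has dimensions [L].
With n = 1: 2π√(L^1/g) has dimensions [T], matching the LHS ✓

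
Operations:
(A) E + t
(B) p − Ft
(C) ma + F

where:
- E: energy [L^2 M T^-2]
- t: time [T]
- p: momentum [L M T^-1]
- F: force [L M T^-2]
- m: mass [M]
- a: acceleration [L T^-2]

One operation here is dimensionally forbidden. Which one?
(A) E + t

(A) E + t: E [L^2 M T^-2] and t [T] — different dimensions cannot be added/subtracted ✗
(B) p − Ft: p [L M T^-1] and Ft [L M T^-1] — same dimensions ✓
(C) ma + F: ma [L M T^-2] and F [L M T^-2] — same dimensions ✓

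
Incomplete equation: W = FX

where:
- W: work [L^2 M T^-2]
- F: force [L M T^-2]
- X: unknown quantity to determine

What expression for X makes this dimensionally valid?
X = d (distance), dimensions [L]

W has dimensions [L^2 M T^-2]; the rest of the RHS (F) has dimensions [L M T^-2].
So X must have dimensions [L] — X = d (distance).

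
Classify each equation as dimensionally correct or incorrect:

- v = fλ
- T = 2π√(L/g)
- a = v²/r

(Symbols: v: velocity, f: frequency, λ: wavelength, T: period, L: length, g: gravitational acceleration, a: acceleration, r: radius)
Dimensionally correct: v = fλ, T = 2π√(L/g), a = v²/r
Dimensionally incorrect: none
Ordered (correct first, then incorrect): v = fλ, T = 2π√(L/g), a = v²/r

- v = fλ: LHS [L T^-1], RHS [L T^-1] → correct ✓
- T = 2π√(L/g): LHS [T], RHS [T] → correct ✓
- a = v²/r: LHS [L T^-2], RHS [L T^-2] → correct ✓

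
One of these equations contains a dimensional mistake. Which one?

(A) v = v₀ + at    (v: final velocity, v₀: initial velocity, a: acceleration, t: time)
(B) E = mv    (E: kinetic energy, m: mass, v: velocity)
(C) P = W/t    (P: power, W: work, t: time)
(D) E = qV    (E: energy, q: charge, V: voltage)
(B) E = mv

The equation (B) E = mv is dimensionally incorrect.

LHS (E): [L^2 M T^-2]
RHS (mv): [L M T^-1] ✗

The dimensions do not match. The other three equations balance.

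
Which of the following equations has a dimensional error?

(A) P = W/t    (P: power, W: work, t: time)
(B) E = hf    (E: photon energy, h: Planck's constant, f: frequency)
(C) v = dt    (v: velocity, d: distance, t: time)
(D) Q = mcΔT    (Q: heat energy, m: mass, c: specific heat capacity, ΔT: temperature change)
(C) v = dt

The equation (C) v = dt is dimensionally incorrect.

LHS (v): [L T^-1]
RHS (dt): [L T] ✗

The dimensions do not match. The other three equations balance.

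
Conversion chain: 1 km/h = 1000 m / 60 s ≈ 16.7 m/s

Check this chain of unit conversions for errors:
The chain is incorrect (it contains an error).

Incorrect: 1 h = 3600 s, not 60 s (1 km/h ≈ 0.278 m/s)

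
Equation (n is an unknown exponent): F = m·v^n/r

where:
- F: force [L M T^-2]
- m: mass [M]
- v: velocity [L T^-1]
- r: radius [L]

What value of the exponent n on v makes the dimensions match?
n = 2

F has dimensions [L M T^-2]; v has dimensions [L T^-1].
The rest of the RHS has dimensions [L^-1 M], so v^n must supply [L^2 T^-2].
With n = 2: m·v^2/r has dimensions [L M T^-2], matching the LHS ✓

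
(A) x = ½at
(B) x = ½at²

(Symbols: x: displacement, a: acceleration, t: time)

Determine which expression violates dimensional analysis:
(A)

(A) x = ½at: LHS [L], RHS [L T^-1] ✗
(B) x = ½at²: LHS [L], RHS [L] ✓

Expression (A) x = ½at is dimensionally incorrect.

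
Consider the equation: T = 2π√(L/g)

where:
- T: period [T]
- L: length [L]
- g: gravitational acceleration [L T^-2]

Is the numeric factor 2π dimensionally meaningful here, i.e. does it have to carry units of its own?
No

T has dimensions [T] and √(L/g) already has dimensions [T], so the equation balances without 2π contributing any dimensions. 2π is a pure (dimensionless) number; changing or removing it would not affect dimensional consistency.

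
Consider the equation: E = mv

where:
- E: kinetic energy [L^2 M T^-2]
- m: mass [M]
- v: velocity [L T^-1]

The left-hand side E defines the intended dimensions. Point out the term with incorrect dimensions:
The right-hand side term mv

E has dimensions [L^2 M T^-2], but mv has dimensions [L M T^-1], so the term mv is dimensionally wrong for E.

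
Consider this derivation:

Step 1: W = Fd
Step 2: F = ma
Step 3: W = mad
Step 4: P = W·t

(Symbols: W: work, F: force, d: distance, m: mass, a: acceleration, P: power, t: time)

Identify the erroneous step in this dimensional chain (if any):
Step 4

Step 1: W = Fd → LHS [L^2 M T^-2], RHS [L^2 M T^-2] ✓
Step 2: F = ma → LHS [L M T^-2], RHS [L M T^-2] ✓
Step 3: W = mad → LHS [L^2 M T^-2], RHS [L^2 M T^-2] ✓
Step 4: P = W·t → LHS [L^2 M T^-3], RHS [L^2 M T^-1] ✗

The first dimensional inconsistency appears in step 4: P = W·t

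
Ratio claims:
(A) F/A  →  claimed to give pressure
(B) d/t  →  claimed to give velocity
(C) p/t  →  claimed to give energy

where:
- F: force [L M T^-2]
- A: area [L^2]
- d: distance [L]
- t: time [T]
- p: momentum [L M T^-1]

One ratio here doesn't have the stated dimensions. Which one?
(C) p/t does not give energy

(A) F/A: [L^-1 M T^-2] = pressure [L^-1 M T^-2] ✓
(B) d/t: [L T^-1] = velocity [L T^-1] ✓
(C) p/t: [L M T^-2] ≠ energy [L^2 M T^-2] ✗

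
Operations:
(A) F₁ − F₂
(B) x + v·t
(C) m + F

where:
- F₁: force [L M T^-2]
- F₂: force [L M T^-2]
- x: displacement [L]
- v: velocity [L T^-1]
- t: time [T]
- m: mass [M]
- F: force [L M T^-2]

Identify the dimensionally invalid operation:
(C) m + F

(A) F₁ − F₂: F₁ [L M T^-2] and F₂ [L M T^-2] — same dimensions ✓
(B) x + v·t: x [L] and v·t [L] — same dimensions ✓
(C) m + F: m [M] and F [L M T^-2] — different dimensions cannot be added/subtracted ✗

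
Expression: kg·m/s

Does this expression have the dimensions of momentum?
Yes

The expression kg·m/s has dimensions [L M T^-1], which is exactly momentum [L M T^-1].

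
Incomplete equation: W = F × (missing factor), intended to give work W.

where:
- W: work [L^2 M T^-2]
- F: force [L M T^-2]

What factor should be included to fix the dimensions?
d (distance), dimensions [L]

W has dimensions [L^2 M T^-2] and F has dimensions [L M T^-2].
The missing factor must have dimensions [L^2 M T^-2] / [L M T^-2] = [L], i.e. distance (d).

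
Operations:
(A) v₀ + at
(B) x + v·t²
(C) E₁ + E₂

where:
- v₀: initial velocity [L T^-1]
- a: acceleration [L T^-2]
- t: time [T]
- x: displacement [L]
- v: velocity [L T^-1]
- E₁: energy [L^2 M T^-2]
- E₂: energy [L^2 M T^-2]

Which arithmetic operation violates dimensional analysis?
(B) x + v·t²

(A) v₀ + at: v₀ [L T^-1] and at [L T^-1] — same dimensions ✓
(B) x + v·t²: x [L] and v·t² [L T] — different dimensions cannot be added/subtracted ✗
(C) E₁ + E₂: E₁ [L^2 M T^-2] and E₂ [L^2 M T^-2] — same dimensions ✓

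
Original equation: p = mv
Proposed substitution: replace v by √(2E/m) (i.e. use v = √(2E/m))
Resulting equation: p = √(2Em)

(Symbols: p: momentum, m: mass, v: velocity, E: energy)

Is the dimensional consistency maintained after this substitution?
Yes

[v] = [L T^-1] and [√(2E/m)] = [L T^-1]. These match, so the substitution replaces a quantity by one of the same dimensions and the result p = √(2Em) has LHS [L M T^-1] vs RHS [L M T^-1] — still consistent.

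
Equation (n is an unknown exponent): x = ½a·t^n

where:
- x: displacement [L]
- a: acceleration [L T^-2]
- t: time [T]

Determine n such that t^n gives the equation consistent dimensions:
n = 2

x has dimensions [L]; t has dimensions [T].
The rest of the RHS has dimensions [L T^-2], so t^n must supply [T^2].
With n = 2: ½a·t^2 has dimensions [L], matching the LHS ✓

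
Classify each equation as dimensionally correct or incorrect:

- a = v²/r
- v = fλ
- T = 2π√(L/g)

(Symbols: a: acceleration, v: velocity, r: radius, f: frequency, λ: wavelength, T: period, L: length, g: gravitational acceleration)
Dimensionally correct: a = v²/r, v = fλ, T = 2π√(L/g)
Dimensionally incorrect: none
Ordered (correct first, then incorrect): a = v²/r, v = fλ, T = 2π√(L/g)

- a = v²/r: LHS [L T^-2], RHS [L T^-2] → correct ✓
- v = fλ: LHS [L T^-1], RHS [L T^-1] → correct ✓
- T = 2π√(L/g): LHS [T], RHS [T] → correct ✓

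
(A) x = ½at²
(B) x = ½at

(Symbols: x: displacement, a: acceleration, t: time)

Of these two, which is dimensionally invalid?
(B)

(A) x = ½at²: LHS [L], RHS [L] ✓
(B) x = ½at: LHS [L], RHS [L T^-1] ✗

Expression (B) x = ½at is dimensionally incorrect.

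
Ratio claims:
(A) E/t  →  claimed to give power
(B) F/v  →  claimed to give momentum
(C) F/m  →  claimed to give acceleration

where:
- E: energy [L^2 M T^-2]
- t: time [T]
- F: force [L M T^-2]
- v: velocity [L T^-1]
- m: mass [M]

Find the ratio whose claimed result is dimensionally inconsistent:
(B) F/v does not give momentum

(A) E/t: [L^2 M T^-3] = power [L^2 M T^-3] ✓
(B) F/v: [M T^-1] ≠ momentum [L M T^-1] ✗
(C) F/m: [L T^-2] = acceleration [L T^-2] ✓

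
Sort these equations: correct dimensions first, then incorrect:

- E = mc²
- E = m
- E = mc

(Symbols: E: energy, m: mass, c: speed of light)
Dimensionally correct: E = mc²
Dimensionally incorrect: E = m, E = mc
Ordered (correct first, then incorrect): E = mc², E = m, E = mc

- E = mc²: LHS [L^2 M T^-2], RHS [L^2 M T^-2] → correct ✓
- E = m: LHS [L^2 M T^-2], RHS [M] → incorrect ✗
- E = mc: LHS [L^2 M T^-2], RHS [L M T^-1] → incorrect ✗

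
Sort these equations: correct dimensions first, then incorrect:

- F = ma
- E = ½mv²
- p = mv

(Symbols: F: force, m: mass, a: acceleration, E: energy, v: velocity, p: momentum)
Dimensionally correct: F = ma, E = ½mv², p = mv
Dimensionally incorrect: none
Ordered (correct first, then incorrect): F = ma, E = ½mv², p = mv

- F = ma: LHS [L M T^-2], RHS [L M T^-2] → correct ✓
- E = ½mv²: LHS [L^2 M T^-2], RHS [L^2 M T^-2] → correct ✓
- p = mv: LHS [L M T^-1], RHS [L M T^-1] → correct ✓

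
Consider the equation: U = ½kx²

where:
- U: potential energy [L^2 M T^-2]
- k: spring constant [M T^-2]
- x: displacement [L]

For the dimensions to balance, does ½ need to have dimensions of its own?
No

U has dimensions [L^2 M T^-2] and kx² already has dimensions [L^2 M T^-2], so the equation balances without ½ contributing any dimensions. ½ is a pure (dimensionless) number; changing or removing it would not affect dimensional consistency.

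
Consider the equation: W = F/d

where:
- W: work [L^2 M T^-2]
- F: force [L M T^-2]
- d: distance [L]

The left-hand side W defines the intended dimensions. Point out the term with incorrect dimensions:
The right-hand side term F/d

W has dimensions [L^2 M T^-2], but F/d has dimensions [M T^-2], so the term F/d is dimensionally wrong for W.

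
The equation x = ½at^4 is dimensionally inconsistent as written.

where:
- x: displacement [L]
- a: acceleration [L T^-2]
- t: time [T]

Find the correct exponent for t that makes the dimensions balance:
The exponent of t should be 2: x = ½at^2

The LHS x has dimensions [L]; t has dimensions [T].
As written, the RHS ½at^4 (exponent 4 on t) has dimensions [L T^2], which does not match.
With exponent 2, the RHS ½at^2 has dimensions [L], matching the LHS.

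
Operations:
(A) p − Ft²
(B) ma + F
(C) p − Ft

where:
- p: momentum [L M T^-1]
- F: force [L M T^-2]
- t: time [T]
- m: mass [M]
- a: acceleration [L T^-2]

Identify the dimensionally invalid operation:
(A) p − Ft²

(A) p − Ft²: p [L M T^-1] and Ft² [L M] — different dimensions cannot be added/subtracted ✗
(B) ma + F: ma [L M T^-2] and F [L M T^-2] — same dimensions ✓
(C) p − Ft: p [L M T^-1] and Ft [L M T^-1] — same dimensions ✓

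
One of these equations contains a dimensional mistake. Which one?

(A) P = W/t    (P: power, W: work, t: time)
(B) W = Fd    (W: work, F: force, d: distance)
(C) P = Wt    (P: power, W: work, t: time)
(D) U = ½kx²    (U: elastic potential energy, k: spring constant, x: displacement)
(C) P = Wt

The equation (C) P = Wt is dimensionally incorrect.

LHS (P): [L^2 M T^-3]
RHS (Wt): [L^2 M T^-1] ✗

The dimensions do not match. The other three equations balance.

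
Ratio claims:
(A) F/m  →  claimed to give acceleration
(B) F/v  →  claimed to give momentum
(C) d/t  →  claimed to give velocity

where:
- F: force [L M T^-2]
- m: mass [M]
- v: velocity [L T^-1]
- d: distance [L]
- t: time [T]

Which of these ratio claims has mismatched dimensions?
(B) F/v does not give momentum

(A) F/m: [L T^-2] = acceleration [L T^-2] ✓
(B) F/v: [M T^-1] ≠ momentum [L M T^-1] ✗
(C) d/t: [L T^-1] = velocity [L T^-1] ✓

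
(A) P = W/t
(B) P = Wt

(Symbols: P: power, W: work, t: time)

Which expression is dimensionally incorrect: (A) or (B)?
(B)

(A) P = W/t: LHS [L^2 M T^-3], RHS [L^2 M T^-3] ✓
(B) P = Wt: LHS [L^2 M T^-3], RHS [L^2 M T^-1] ✗

Expression (B) P = Wt is dimensionally incorrect.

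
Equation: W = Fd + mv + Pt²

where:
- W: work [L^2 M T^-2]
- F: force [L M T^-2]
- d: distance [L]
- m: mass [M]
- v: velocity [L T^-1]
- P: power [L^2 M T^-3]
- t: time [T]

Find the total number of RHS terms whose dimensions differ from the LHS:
2

LHS W: [L^2 M T^-2]
- Fd: [L^2 M T^-2] ✓
- mv: [L M T^-1] ✗
- Pt²: [L^2 M T^-1] ✗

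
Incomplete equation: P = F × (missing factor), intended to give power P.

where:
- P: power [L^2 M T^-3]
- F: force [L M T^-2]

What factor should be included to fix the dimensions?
v (velocity), dimensions [L T^-1]

P has dimensions [L^2 M T^-3] and F has dimensions [L M T^-2].
The missing factor must have dimensions [L^2 M T^-3] / [L M T^-2] = [L T^-1], i.e. velocity (v).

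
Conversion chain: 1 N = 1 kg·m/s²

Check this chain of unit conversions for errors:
The chain is correct (no errors).

Correct: Newton is defined as kg·m/s²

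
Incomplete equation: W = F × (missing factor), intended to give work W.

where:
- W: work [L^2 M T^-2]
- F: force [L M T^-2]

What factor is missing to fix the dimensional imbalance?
d (distance), dimensions [L]

W has dimensions [L^2 M T^-2] and F has dimensions [L M T^-2].
The missing factor must have dimensions [L^2 M T^-2] / [L M T^-2] = [L], i.e. distance (d).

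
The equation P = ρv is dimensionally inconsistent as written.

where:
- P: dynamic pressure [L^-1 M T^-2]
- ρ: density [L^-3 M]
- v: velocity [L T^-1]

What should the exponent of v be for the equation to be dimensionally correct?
The exponent of v should be 2: P = ρv^2

The LHS P has dimensions [L^-1 M T^-2]; v has dimensions [L T^-1].
As written, the RHS ρv (exponent 1 on v) has dimensions [L^-2 M T^-1], which does not match.
With exponent 2, the RHS ρv^2 has dimensions [L^-1 M T^-2], matching the LHS.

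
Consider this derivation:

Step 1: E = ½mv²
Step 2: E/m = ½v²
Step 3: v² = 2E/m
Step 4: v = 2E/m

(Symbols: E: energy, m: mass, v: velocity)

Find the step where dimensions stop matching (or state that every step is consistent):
Step 4

Step 1: E = ½mv² → LHS [L^2 M T^-2], RHS [L^2 M T^-2] ✓
Step 2: E/m = ½v² → LHS [L^2 T^-2], RHS [L^2 T^-2] ✓
Step 3: v² = 2E/m → LHS [L^2 T^-2], RHS [L^2 T^-2] ✓
Step 4: v = 2E/m → LHS [L T^-1], RHS [L^2 T^-2] ✗

The first dimensional inconsistency appears in step 4: v = 2E/m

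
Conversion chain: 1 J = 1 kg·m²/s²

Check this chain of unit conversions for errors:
The chain is correct (no errors).

Correct: Joule is defined as kg·m²/s²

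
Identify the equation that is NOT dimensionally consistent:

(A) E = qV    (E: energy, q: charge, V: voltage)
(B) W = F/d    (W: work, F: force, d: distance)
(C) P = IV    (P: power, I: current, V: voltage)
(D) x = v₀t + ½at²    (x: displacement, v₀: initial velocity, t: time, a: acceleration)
(B) W = F/d

The equation (B) W = F/d is dimensionally incorrect.

LHS (W): [L^2 M T^-2]
RHS (F/d): [M T^-2] ✗

The dimensions do not match. The other three equations balance.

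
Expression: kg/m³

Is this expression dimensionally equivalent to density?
Yes

The expression kg/m³ has dimensions [L^-3 M], which is exactly density [L^-3 M].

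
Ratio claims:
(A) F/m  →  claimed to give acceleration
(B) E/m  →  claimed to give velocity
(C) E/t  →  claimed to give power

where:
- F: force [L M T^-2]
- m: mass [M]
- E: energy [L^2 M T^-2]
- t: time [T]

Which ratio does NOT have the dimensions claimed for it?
(B) E/m does not give velocity

(A) F/m: [L T^-2] = acceleration [L T^-2] ✓
(B) E/m: [L^2 T^-2] ≠ velocity [L T^-1] ✗
(C) E/t: [L^2 M T^-3] = power [L^2 M T^-3] ✓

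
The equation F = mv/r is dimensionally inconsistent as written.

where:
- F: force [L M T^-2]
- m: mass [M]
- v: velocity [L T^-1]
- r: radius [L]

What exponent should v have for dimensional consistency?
The exponent of v should be 2: F = mv^2/r

The LHS F has dimensions [L M T^-2]; v has dimensions [L T^-1].
As written, the RHS mv/r (exponent 1 on v) has dimensions [M T^-1], which does not match.
With exponent 2, the RHS mv^2/r has dimensions [L M T^-2], matching the LHS.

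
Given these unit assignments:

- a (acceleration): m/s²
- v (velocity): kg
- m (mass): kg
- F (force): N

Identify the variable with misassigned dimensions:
v

The variable v (velocity) should have units m/s, not kg.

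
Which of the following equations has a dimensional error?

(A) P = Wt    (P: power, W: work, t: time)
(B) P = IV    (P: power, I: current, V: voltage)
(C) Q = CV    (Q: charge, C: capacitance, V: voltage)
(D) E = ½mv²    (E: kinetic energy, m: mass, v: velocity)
(A) P = Wt

The equation (A) P = Wt is dimensionally incorrect.

LHS (P): [L^2 M T^-3]
RHS (Wt): [L^2 M T^-1] ✗

The dimensions do not match. The other three equations balance.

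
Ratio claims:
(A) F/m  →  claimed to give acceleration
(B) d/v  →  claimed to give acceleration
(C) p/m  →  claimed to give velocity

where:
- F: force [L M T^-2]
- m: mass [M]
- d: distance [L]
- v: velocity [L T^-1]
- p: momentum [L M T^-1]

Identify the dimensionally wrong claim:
(B) d/v does not give acceleration

(A) F/m: [L T^-2] = acceleration [L T^-2] ✓
(B) d/v: [T] ≠ acceleration [L T^-2] ✗
(C) p/m: [L T^-1] = velocity [L T^-1] ✓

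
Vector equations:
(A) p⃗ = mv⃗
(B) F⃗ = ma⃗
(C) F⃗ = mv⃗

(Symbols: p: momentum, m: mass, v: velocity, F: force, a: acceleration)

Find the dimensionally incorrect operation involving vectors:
(C) F⃗ = mv⃗

(A) p⃗ = mv⃗: LHS [L M T^-1], RHS [L M T^-1] ✓ — mass (scalar) times velocity (vector)
(B) F⃗ = ma⃗: LHS [L M T^-2], RHS [L M T^-2] ✓ — Force and acceleration are vectors, mass is a scalar
(C) F⃗ = mv⃗: LHS [L M T^-2], RHS [L M T^-1] ✗ — mass times velocity is momentum, not force; should be ma⃗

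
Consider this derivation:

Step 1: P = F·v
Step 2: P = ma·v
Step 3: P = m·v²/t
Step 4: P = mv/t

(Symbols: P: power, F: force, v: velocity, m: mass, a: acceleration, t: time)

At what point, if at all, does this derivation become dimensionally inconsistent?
Step 4

Step 1: P = F·v → LHS [L^2 M T^-3], RHS [L^2 M T^-3] ✓
Step 2: P = ma·v → LHS [L^2 M T^-3], RHS [L^2 M T^-3] ✓
Step 3: P = m·v²/t → LHS [L^2 M T^-3], RHS [L^2 M T^-3] ✓
Step 4: P = mv/t → LHS [L^2 M T^-3], RHS [L M T^-2] ✗

The first dimensional inconsistency appears in step 4: P = mv/t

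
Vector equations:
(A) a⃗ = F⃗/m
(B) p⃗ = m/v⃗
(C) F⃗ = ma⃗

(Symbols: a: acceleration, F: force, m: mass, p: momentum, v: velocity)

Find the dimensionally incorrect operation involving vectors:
(B) p⃗ = m/v⃗

(A) a⃗ = F⃗/m: LHS [L T^-2], RHS [L T^-2] ✓ — force (vector) divided by mass (scalar)
(B) p⃗ = m/v⃗: LHS [L M T^-1], RHS [L^-1 M T] ✗ — momentum is mass times velocity; should be mv⃗ (and division by a vector is undefined)
(C) F⃗ = ma⃗: LHS [L M T^-2], RHS [L M T^-2] ✓ — Force and acceleration are vectors, mass is a scalar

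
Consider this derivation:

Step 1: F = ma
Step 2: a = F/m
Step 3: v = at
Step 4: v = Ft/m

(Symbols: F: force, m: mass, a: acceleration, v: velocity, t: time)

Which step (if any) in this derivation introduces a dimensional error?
No step introduces an error — all steps are dimensionally consistent.

Step 1: F = ma → LHS [L M T^-2], RHS [L M T^-2] ✓
Step 2: a = F/m → LHS [L T^-2], RHS [L T^-2] ✓
Step 3: v = at → LHS [L T^-1], RHS [L T^-1] ✓
Step 4: v = Ft/m → LHS [L T^-1], RHS [L T^-1] ✓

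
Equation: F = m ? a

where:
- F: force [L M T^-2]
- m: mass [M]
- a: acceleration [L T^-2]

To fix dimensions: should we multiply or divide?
multiplication (×): F = m × a

F [L M T^-2]; m [M]; a [L T^-2].
m × a → [L M T^-2] ✓
m ÷ a → [L^-1 M T^2] ✗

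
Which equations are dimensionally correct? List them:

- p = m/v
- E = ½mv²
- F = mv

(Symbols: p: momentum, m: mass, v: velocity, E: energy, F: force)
Dimensionally correct: E = ½mv²
Dimensionally incorrect: p = m/v, F = mv
Ordered (correct first, then incorrect): E = ½mv², p = m/v, F = mv

- p = m/v: LHS [L M T^-1], RHS [L^-1 M T] → incorrect ✗
- E = ½mv²: LHS [L^2 M T^-2], RHS [L^2 M T^-2] → correct ✓
- F = mv: LHS [L M T^-2], RHS [L M T^-1] → incorrect ✗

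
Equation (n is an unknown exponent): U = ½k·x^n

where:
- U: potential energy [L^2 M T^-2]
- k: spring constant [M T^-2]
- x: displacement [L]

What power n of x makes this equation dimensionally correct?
n = 2

U has dimensions [L^2 M T^-2]; x has dimensions [L].
The rest of the RHS has dimensions [M T^-2], so x^n must supply [L^2].
With n = 2: ½k·x^2 has dimensions [L^2 M T^-2], matching the LHS ✓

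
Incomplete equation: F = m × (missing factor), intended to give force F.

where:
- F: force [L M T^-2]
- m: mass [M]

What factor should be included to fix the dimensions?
a (acceleration), dimensions [L T^-2]

F has dimensions [L M T^-2] and m has dimensions [M].
The missing factor must have dimensions [L M T^-2] / [M] = [L T^-2], i.e. acceleration (a).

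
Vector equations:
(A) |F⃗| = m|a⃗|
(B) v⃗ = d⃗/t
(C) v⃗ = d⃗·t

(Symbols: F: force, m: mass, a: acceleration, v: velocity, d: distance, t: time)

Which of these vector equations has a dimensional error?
(C) v⃗ = d⃗·t

(A) |F⃗| = m|a⃗|: LHS [L M T^-2], RHS [L M T^-2] ✓ — magnitudes of vectors are scalars
(B) v⃗ = d⃗/t: LHS [L T^-1], RHS [L T^-1] ✓ — displacement (vector) divided by time (scalar)
(C) v⃗ = d⃗·t: LHS [L T^-1], RHS [L T] ✗ — velocity is displacement per time; should be d⃗/t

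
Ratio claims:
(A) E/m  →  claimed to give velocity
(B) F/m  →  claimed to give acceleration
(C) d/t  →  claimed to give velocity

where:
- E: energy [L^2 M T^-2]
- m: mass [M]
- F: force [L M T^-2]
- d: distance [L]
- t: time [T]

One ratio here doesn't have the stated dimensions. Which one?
(A) E/m does not give velocity

(A) E/m: [L^2 T^-2] ≠ velocity [L T^-1] ✗
(B) F/m: [L T^-2] = acceleration [L T^-2] ✓
(C) d/t: [L T^-1] = velocity [L T^-1] ✓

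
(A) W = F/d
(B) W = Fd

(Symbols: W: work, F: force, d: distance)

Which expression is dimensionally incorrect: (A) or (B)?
(A)

(A) W = F/d: LHS [L^2 M T^-2], RHS [M T^-2] ✗
(B) W = Fd: LHS [L^2 M T^-2], RHS [L^2 M T^-2] ✓

Expression (A) W = F/d is dimensionally incorrect.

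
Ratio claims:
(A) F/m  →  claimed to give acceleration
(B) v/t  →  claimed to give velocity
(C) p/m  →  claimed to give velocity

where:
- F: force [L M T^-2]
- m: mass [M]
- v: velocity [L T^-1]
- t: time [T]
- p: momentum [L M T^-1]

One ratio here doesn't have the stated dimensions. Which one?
(B) v/t does not give velocity

(A) F/m: [L T^-2] = acceleration [L T^-2] ✓
(B) v/t: [L T^-2] ≠ velocity [L T^-1] ✗
(C) p/m: [L T^-1] = velocity [L T^-1] ✓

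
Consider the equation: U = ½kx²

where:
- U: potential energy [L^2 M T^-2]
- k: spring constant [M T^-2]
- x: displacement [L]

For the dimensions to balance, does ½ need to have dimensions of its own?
No

U has dimensions [L^2 M T^-2] and kx² already has dimensions [L^2 M T^-2], so the equation balances without ½ contributing any dimensions. ½ is a pure (dimensionless) number; changing or removing it would not affect dimensional consistency.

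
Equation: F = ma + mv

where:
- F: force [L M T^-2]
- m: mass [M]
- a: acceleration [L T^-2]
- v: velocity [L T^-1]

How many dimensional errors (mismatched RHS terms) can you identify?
1

LHS F: [L M T^-2]
- ma: [L M T^-2] ✓
- mv: [L M T^-1] ✗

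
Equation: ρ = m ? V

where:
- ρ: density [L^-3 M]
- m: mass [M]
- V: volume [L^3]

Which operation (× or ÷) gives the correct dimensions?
division (÷): ρ = m ÷ V

ρ [L^-3 M]; m [M]; V [L^3].
m × V → [L^3 M] ✗
m ÷ V → [L^-3 M] ✓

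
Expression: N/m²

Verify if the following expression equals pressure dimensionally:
Yes

The expression N/m² has dimensions [L^-1 M T^-2], which is exactly pressure [L^-1 M T^-2].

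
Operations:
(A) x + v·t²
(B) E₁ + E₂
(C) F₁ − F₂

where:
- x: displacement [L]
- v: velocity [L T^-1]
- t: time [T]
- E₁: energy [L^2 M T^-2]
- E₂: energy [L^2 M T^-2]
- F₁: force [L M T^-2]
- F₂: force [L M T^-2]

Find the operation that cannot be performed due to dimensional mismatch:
(A) x + v·t²

(A) x + v·t²: x [L] and v·t² [L T] — different dimensions cannot be added/subtracted ✗
(B) E₁ + E₂: E₁ [L^2 M T^-2] and E₂ [L^2 M T^-2] — same dimensions ✓
(C) F₁ − F₂: F₁ [L M T^-2] and F₂ [L M T^-2] — same dimensions ✓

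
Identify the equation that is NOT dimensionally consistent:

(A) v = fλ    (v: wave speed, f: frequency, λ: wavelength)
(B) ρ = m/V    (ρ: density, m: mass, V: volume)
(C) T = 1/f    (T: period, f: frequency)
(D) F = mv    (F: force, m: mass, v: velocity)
(D) F = mv

The equation (D) F = mv is dimensionally incorrect.

LHS (F): [L M T^-2]
RHS (mv): [L M T^-1] ✗

The dimensions do not match. The other three equations balance.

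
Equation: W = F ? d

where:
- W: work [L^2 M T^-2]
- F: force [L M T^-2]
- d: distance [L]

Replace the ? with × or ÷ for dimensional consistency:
multiplication (×): W = F × d

W [L^2 M T^-2]; F [L M T^-2]; d [L].
F × d → [L^2 M T^-2] ✓
F ÷ d → [M T^-2] ✗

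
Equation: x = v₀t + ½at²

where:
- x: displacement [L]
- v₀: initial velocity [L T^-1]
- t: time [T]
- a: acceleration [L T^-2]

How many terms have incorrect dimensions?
0

LHS x: [L]
- v₀t: [L] ✓
- ½at²: [L] ✓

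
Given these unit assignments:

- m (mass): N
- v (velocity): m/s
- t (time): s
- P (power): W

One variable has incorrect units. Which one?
m

The variable m (mass) should have units kg, not N.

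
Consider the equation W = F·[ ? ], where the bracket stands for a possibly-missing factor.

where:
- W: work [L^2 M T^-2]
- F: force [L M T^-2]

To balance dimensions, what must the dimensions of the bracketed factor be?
[L] — length (e.g. a distance d)

W has dimensions [L^2 M T^-2]; F has dimensions [L M T^-2].
The bracketed factor must supply [L^2 M T^-2] / [L M T^-2] = [L].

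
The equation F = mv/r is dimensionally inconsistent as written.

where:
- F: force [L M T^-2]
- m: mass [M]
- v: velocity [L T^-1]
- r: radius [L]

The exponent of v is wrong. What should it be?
The exponent of v should be 2: F = mv^2/r

The LHS F has dimensions [L M T^-2]; v has dimensions [L T^-1].
As written, the RHS mv/r (exponent 1 on v) has dimensions [M T^-1], which does not match.
With exponent 2, the RHS mv^2/r has dimensions [L M T^-2], matching the LHS.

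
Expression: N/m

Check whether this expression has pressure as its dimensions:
No

The expression N/m has dimensions [M T^-2], but pressure has dimensions [L^-1 M T^-2].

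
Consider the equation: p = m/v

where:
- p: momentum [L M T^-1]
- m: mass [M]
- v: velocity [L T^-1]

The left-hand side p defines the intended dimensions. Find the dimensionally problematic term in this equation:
The right-hand side term m/v

p has dimensions [L M T^-1], but m/v has dimensions [L^-1 M T], so the term m/v is dimensionally wrong for p.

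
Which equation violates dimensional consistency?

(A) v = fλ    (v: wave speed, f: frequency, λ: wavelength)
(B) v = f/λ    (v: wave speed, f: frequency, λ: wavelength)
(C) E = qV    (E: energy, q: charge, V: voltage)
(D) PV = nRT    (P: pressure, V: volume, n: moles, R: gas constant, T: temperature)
(B) v = f/λ

The equation (B) v = f/λ is dimensionally incorrect.

LHS (v): [L T^-1]
RHS (f/λ): [L^-1 T^-1] ✗

The dimensions do not match. The other three equations balance.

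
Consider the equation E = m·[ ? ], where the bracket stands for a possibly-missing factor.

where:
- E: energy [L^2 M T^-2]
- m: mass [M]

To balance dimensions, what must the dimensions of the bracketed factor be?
[L^2 T^-2] — velocity squared (e.g. v²)

E has dimensions [L^2 M T^-2]; m has dimensions [M].
The bracketed factor must supply [L^2 M T^-2] / [M] = [L^2 T^-2].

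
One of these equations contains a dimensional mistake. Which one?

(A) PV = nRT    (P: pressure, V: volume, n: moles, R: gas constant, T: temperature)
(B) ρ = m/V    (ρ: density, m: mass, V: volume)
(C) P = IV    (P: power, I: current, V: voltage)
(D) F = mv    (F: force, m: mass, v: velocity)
(D) F = mv

The equation (D) F = mv is dimensionally incorrect.

LHS (F): [L M T^-2]
RHS (mv): [L M T^-1] ✗

The dimensions do not match. The other three equations balance.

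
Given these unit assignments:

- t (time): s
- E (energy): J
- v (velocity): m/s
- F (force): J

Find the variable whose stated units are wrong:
F

The variable F (force) should have units N, not J.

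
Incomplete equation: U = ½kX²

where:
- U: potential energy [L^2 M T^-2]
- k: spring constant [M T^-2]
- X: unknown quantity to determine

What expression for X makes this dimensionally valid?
X = x (displacement), dimensions [L]

U has dimensions [L^2 M T^-2]; the rest of the RHS (½k) has dimensions [M T^-2].
So X² must have dimensions [L^2], i.e. X has dimensions [L] — X = x (displacement).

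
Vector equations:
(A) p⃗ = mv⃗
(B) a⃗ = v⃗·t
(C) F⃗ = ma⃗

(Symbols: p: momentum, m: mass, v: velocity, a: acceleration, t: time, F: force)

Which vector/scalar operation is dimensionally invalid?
(B) a⃗ = v⃗·t

(A) p⃗ = mv⃗: LHS [L M T^-1], RHS [L M T^-1] ✓ — mass (scalar) times velocity (vector)
(B) a⃗ = v⃗·t: LHS [L T^-2], RHS [L] ✗ — acceleration is velocity per time; should be v⃗/t
(C) F⃗ = ma⃗: LHS [L M T^-2], RHS [L M T^-2] ✓ — Force and acceleration are vectors, mass is a scalar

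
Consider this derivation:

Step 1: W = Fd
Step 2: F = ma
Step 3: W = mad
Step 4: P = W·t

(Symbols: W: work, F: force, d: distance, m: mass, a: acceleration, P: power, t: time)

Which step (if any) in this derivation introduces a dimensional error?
Step 4

Step 1: W = Fd → LHS [L^2 M T^-2], RHS [L^2 M T^-2] ✓
Step 2: F = ma → LHS [L M T^-2], RHS [L M T^-2] ✓
Step 3: W = mad → LHS [L^2 M T^-2], RHS [L^2 M T^-2] ✓
Step 4: P = W·t → LHS [L^2 M T^-3], RHS [L^2 M T^-1] ✗

The first dimensional inconsistency appears in step 4: P = W·t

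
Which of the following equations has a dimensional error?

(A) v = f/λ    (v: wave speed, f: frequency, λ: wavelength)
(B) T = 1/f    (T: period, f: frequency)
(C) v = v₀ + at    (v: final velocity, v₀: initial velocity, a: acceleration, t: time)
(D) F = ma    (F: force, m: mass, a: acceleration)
(A) v = f/λ

The equation (A) v = f/λ is dimensionally incorrect.

LHS (v): [L T^-1]
RHS (f/λ): [L^-1 T^-1] ✗

The dimensions do not match. The other three equations balance.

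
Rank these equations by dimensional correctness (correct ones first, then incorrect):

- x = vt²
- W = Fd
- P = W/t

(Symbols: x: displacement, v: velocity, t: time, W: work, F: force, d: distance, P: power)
Dimensionally correct: W = Fd, P = W/t
Dimensionally incorrect: x = vt²
Ordered (correct first, then incorrect): W = Fd, P = W/t, x = vt²

- x = vt²: LHS [L], RHS [L T] → incorrect ✗
- W = Fd: LHS [L^2 M T^-2], RHS [L^2 M T^-2] → correct ✓
- P = W/t: LHS [L^2 M T^-3], RHS [L^2 M T^-3] → correct ✓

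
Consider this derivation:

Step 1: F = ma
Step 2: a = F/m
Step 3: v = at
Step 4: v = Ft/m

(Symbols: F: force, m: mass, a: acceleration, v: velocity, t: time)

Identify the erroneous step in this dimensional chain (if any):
No step introduces an error — all steps are dimensionally consistent.

Step 1: F = ma → LHS [L M T^-2], RHS [L M T^-2] ✓
Step 2: a = F/m → LHS [L T^-2], RHS [L T^-2] ✓
Step 3: v = at → LHS [L T^-1], RHS [L T^-1] ✓
Step 4: v = Ft/m → LHS [L T^-1], RHS [L T^-1] ✓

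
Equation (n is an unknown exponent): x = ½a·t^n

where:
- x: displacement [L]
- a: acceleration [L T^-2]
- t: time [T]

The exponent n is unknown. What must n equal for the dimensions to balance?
n = 2

x has dimensions [L]; t has dimensions [T].
The rest of the RHS has dimensions [L T^-2], so t^n must supply [T^2].
With n = 2: ½a·t^2 has dimensions [L], matching the LHS ✓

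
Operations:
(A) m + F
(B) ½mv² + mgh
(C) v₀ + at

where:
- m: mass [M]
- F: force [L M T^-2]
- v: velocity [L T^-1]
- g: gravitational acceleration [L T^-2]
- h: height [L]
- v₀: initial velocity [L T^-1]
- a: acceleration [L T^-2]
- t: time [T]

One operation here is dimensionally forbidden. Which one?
(A) m + F

(A) m + F: m [M] and F [L M T^-2] — different dimensions cannot be added/subtracted ✗
(B) ½mv² + mgh: ½mv² [L^2 M T^-2] and mgh [L^2 M T^-2] — same dimensions ✓
(C) v₀ + at: v₀ [L T^-1] and at [L T^-1] — same dimensions ✓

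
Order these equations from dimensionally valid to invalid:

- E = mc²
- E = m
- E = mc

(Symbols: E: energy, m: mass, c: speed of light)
Dimensionally correct: E = mc²
Dimensionally incorrect: E = m, E = mc
Ordered (correct first, then incorrect): E = mc², E = m, E = mc

- E = mc²: LHS [L^2 M T^-2], RHS [L^2 M T^-2] → correct ✓
- E = m: LHS [L^2 M T^-2], RHS [M] → incorrect ✗
- E = mc: LHS [L^2 M T^-2], RHS [L M T^-1] → incorrect ✗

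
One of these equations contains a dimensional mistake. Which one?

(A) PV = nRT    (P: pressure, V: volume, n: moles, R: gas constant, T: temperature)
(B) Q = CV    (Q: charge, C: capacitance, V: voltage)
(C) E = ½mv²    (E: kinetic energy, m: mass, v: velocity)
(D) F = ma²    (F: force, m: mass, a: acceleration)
(D) F = ma²

The equation (D) F = ma² is dimensionally incorrect.

LHS (F): [L M T^-2]
RHS (ma²): [L^2 M T^-4] ✗

The dimensions do not match. The other three equations balance.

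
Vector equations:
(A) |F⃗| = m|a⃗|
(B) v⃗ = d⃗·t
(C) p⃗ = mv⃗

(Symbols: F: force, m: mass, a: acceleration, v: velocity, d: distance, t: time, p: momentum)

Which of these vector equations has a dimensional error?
(B) v⃗ = d⃗·t

(A) |F⃗| = m|a⃗|: LHS [L M T^-2], RHS [L M T^-2] ✓ — magnitudes of vectors are scalars
(B) v⃗ = d⃗·t: LHS [L T^-1], RHS [L T] ✗ — velocity is displacement per time; should be d⃗/t
(C) p⃗ = mv⃗: LHS [L M T^-1], RHS [L M T^-1] ✓ — mass (scalar) times velocity (vector)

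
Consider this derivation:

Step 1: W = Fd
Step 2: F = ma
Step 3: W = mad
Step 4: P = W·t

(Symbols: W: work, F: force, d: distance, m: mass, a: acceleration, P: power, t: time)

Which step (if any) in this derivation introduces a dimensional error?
Step 4

Step 1: W = Fd → LHS [L^2 M T^-2], RHS [L^2 M T^-2] ✓
Step 2: F = ma → LHS [L M T^-2], RHS [L M T^-2] ✓
Step 3: W = mad → LHS [L^2 M T^-2], RHS [L^2 M T^-2] ✓
Step 4: P = W·t → LHS [L^2 M T^-3], RHS [L^2 M T^-1] ✗

The first dimensional inconsistency appears in step 4: P = W·t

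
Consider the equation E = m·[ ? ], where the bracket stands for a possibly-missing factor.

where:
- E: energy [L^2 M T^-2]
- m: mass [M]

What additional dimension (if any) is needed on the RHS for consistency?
[L^2 T^-2] — velocity squared (e.g. v²)

E has dimensions [L^2 M T^-2]; m has dimensions [M].
The bracketed factor must supply [L^2 M T^-2] / [M] = [L^2 T^-2].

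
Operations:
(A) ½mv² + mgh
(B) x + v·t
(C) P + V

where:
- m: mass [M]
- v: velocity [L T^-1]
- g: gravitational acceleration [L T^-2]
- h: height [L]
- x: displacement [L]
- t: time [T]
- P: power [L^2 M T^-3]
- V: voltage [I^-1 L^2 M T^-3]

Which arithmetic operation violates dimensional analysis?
(C) P + V

(A) ½mv² + mgh: ½mv² [L^2 M T^-2] and mgh [L^2 M T^-2] — same dimensions ✓
(B) x + v·t: x [L] and v·t [L] — same dimensions ✓
(C) P + V: P [L^2 M T^-3] and V [I^-1 L^2 M T^-3] — different dimensions cannot be added/subtracted ✗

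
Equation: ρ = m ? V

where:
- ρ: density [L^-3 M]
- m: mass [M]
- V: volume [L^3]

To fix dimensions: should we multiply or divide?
division (÷): ρ = m ÷ V

ρ [L^-3 M]; m [M]; V [L^3].
m × V → [L^3 M] ✗
m ÷ V → [L^-3 M] ✓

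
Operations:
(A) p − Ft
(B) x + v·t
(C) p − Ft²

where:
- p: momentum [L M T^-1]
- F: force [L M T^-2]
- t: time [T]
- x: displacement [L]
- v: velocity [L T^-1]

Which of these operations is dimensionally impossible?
(C) p − Ft²

(A) p − Ft: p [L M T^-1] and Ft [L M T^-1] — same dimensions ✓
(B) x + v·t: x [L] and v·t [L] — same dimensions ✓
(C) p − Ft²: p [L M T^-1] and Ft² [L M] — different dimensions cannot be added/subtracted ✗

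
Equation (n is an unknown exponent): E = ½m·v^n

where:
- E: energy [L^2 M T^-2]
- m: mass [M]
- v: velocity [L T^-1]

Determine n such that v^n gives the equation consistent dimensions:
n = 2

E has dimensions [L^2 M T^-2]; v has dimensions [L T^-1].
The rest of the RHS has dimensions [M], so v^n must supply [L^2 T^-2].
With n = 2: ½m·v^2 has dimensions [L^2 M T^-2], matching the LHS ✓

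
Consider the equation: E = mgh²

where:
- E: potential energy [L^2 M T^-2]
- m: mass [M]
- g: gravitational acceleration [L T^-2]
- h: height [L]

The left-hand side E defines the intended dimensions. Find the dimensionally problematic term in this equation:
The right-hand side term mgh²

E has dimensions [L^2 M T^-2], but mgh² has dimensions [L^3 M T^-2], so the term mgh² is dimensionally wrong for E.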